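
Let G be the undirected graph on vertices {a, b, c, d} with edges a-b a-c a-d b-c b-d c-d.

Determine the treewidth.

A width-3 tree decomposition is:
Bags: B1 = {a, b, c, d}
Tree: (single bag)
A single bag containing all 4 vertices is trivially a valid decomposition of width 3. For the lower bound, the 4 vertices {a, b, c, d} are pairwise adjacent, and any tree decomposition puts a clique entirely inside one bag — forcing width ≥ 3. The upper and lower bounds meet at 3, so that is the treewidth.

3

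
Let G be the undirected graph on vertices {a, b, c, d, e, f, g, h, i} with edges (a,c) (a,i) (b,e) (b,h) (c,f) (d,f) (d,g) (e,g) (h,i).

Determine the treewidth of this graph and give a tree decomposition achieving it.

Treewidth 2.
One optimal decomposition is:
Bags: B1 = {b, e, g}  B2 = {b, d, g}  B3 = {b, d, f}  B4 = {b, c, f}  B5 = {a, b, c}  B6 = {a, b, i}  B7 = {b, h, i}
Tree: B1–B2, B2–B3, B3–B4, B4–B5, B5–B6, B6–B7

Every bag has size at most 3, so the width is 3 − 1 = 2 and tw(G) ≤ 2. For the lower bound, G contains the cycle b–e–g–d–f–c–a–i–h–b, so G is not a forest; only forests have treewidth ≤ 1, hence tw(G) ≥ 2. Hence tw(G) = 2 exactly.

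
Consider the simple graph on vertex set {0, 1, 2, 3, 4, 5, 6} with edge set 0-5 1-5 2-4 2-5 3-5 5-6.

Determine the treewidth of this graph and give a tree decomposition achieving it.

Every bag has size at most 2, so the width is 2 − 1 = 1 and tw(G) ≤ 1. Any graph with an edge has treewidth ≥ 1, and G has the edge 1–5. Combining the bounds, tw(G) = 1.

Treewidth 1.
One such decomposition:
Bags: B1 = {1, 5}  B2 = {0, 5}  B3 = {2, 5}  B4 = {2, 4}  B5 = {5, 6}  B6 = {3, 5}
Tree: B1–B2, B2–B3, B3–B4, B2–B5, B3–B6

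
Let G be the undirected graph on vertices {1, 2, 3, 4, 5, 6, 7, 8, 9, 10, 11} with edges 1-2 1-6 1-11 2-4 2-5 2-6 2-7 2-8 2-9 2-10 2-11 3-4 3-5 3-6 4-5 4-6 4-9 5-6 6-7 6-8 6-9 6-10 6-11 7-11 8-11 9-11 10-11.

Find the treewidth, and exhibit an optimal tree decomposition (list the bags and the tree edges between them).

Each bag holds 4 vertices, so the decomposition has width 3, which upper-bounds the treewidth. Conversely, {1, 2, 6, 11} is a clique of size 4, and the vertices of any clique must share a bag in every tree decomposition; so some bag has ≥ 4 vertices and tw(G) ≥ 3. Combining the bounds, tw(G) = 3.

Treewidth 3.
One optimal decomposition is:
Bags: B1 = {2, 6, 10, 11}  B2 = {2, 6, 9, 11}  B3 = {2, 6, 7, 11}  B4 = {2, 4, 6, 9}  B5 = {2, 4, 5, 6}  B6 = {1, 2, 6, 11}  B7 = {2, 6, 8, 11}  B8 = {3, 4, 5, 6}
Tree: B1–B2, B2–B3, B2–B4, B4–B5, B2–B6, B6–B7, B5–B8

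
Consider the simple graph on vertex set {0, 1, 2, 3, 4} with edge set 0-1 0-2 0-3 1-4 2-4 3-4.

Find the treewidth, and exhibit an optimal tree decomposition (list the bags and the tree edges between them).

Treewidth 2.
One optimal decomposition is:
Bags: B1 = {0, 2, 4}  B2 = {0, 1, 4}  B3 = {0, 3, 4}
Tree: B1–B2, B2–B3

The largest bag has 3 vertices, giving width 2; this decomposition certifies tw(G) ≤ 2. Since 2–4–1–0–2 is a cycle in G, G is not acyclic. Forests are exactly the graphs of treewidth ≤ 1, so tw(G) ≥ 2. Hence tw(G) = 2 exactly.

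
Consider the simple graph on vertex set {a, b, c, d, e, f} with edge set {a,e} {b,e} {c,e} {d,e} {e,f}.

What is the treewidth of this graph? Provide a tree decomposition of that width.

Treewidth 1.
Bags: B1 = {d, e}  B2 = {c, e}  B3 = {a, e}  B4 = {b, e}  B5 = {e, f}
Tree: B1–B2, B1–B3, B3–B4, B2–B5

Every bag has size at most 2, so the width is 2 − 1 = 1 and tw(G) ≤ 1. Since G has at least one edge (e.g. e–d), it is not an edgeless graph, so tw(G) ≥ 1. The upper and lower bounds meet at 1, so that is the treewidth.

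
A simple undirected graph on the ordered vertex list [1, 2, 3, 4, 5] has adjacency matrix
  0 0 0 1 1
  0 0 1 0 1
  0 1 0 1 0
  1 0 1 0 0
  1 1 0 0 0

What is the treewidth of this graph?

A width-2 tree decomposition is:
Bags: B1 = {2, 3, 5}  B2 = {3, 4, 5}  B3 = {1, 4, 5}
Tree: B1–B2, B2–B3
The largest bag has 3 vertices, giving width 2; this decomposition certifies tw(G) ≤ 2. Since 5–2–3–4–1–5 is a cycle in G, G is not acyclic. Forests are exactly the graphs of treewidth ≤ 1, so tw(G) ≥ 2. Combining the bounds, tw(G) = 2.

2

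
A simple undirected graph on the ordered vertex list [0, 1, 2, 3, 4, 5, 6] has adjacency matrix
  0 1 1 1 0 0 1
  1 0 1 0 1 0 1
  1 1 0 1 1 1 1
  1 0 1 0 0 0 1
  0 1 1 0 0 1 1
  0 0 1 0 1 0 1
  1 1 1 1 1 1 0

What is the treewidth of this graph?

3

A width-3 tree decomposition is:
Bags: B1 = {0, 2, 3, 6}  B2 = {0, 1, 2, 6}  B3 = {1, 2, 4, 6}  B4 = {2, 4, 5, 6}
Tree: B1–B2, B2–B3, B3–B4
Each bag holds 4 vertices, so the decomposition has width 3, which upper-bounds the treewidth. Conversely, {0, 1, 2, 6} is a clique of size 4, and the vertices of any clique must share a bag in every tree decomposition; so some bag has ≥ 4 vertices and tw(G) ≥ 3. Hence tw(G) = 3 exactly.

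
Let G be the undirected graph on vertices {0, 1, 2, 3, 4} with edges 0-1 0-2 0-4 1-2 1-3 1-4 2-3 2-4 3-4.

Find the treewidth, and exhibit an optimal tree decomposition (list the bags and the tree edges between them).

Treewidth 3.
Bags: B1 = {0, 1, 2, 4}  B2 = {1, 2, 3, 4}
Tree: B1–B2

The largest bag has 4 vertices, giving width 3; this decomposition certifies tw(G) ≤ 3. For the lower bound, the 4 vertices {0, 1, 2, 4} are pairwise adjacent, and any tree decomposition puts a clique entirely inside one bag — forcing width ≥ 3. Hence tw(G) = 3 exactly.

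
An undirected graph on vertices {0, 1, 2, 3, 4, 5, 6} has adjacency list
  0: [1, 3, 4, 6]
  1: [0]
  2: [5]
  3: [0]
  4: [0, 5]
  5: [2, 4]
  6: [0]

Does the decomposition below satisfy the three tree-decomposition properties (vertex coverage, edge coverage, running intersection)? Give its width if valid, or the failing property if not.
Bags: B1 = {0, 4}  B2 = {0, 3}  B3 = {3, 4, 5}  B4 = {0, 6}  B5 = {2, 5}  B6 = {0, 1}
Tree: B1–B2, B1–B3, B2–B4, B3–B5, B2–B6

A tree decomposition must satisfy three properties: every vertex lies in some bag; for every edge, both endpoints lie together in some bag; and for every vertex, the bags containing it form a connected subtree. Here bags containing vertex 3 are not connected in the tree, so the decomposition is invalid.

No — bags containing vertex 3 are not connected in the tree.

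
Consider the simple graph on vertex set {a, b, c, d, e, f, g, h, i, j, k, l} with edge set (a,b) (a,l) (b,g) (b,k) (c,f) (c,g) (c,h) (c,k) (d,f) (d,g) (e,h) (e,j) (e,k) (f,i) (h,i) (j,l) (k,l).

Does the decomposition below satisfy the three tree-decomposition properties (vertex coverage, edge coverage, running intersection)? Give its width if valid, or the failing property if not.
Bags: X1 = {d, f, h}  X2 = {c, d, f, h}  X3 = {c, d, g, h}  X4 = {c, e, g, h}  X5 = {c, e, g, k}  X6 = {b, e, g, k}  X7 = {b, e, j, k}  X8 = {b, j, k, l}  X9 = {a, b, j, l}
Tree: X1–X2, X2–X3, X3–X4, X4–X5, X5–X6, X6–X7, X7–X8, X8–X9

No — vertex i appears in no bag.

A tree decomposition must satisfy three properties: every vertex lies in some bag; for every edge, both endpoints lie together in some bag; and for every vertex, the bags containing it form a connected subtree. Here vertex i appears in no bag, so the decomposition is invalid.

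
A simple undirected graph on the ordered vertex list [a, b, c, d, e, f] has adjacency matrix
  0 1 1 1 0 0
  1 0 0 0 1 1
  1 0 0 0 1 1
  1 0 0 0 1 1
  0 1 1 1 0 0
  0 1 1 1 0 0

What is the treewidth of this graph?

A width-3 tree decomposition is:
Bags: B1 = {a, d, e, f}  B2 = {a, b, e, f}  B3 = {a, c, e, f}
Tree: B1–B2, B2–B3
Each bag holds 4 vertices, so the decomposition has width 3, which upper-bounds the treewidth. For the lower bound: the 4 vertex sets {d,e}, {a,b}, {f}, {c} are disjoint, each induces a connected subgraph, and every pair is joined by at least one edge of G. Contracting each set to a single vertex therefore yields K_{4} as a minor, and since treewidth is minor-monotone, tw(G) ≥ tw(K_{4}) = 3. Combining the bounds, tw(G) = 3.

3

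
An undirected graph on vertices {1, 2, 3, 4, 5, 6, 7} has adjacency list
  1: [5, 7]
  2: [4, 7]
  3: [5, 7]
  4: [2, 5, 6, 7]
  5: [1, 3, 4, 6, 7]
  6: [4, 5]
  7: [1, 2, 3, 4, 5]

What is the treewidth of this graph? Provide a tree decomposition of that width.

Treewidth 2.
One optimal decomposition is:
Bags: B1 = {4, 5, 7}  B2 = {1, 5, 7}  B3 = {4, 5, 6}  B4 = {3, 5, 7}  B5 = {2, 4, 7}
Tree: B1–B2, B1–B3, B2–B4, B1–B5

Each bag holds 3 vertices, so the decomposition has width 2, which upper-bounds the treewidth. Conversely, {2, 4, 7} is a clique of size 3, and the vertices of any clique must share a bag in every tree decomposition; so some bag has ≥ 3 vertices and tw(G) ≥ 2. Combining the bounds, tw(G) = 2.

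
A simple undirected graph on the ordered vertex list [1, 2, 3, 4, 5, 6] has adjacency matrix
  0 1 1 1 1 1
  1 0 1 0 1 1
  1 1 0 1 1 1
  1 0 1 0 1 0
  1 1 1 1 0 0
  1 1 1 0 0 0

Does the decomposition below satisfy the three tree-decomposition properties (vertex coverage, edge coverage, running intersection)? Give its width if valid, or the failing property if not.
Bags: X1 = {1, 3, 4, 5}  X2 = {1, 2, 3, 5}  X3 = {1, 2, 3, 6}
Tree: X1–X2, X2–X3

Vertex coverage: the bags together contain {1, 2, 3, 4, 5, 6}, the full vertex set. Edge coverage: each edge of G has both endpoints in at least one bag. Running intersection: for every vertex, the bags containing it form a connected subtree. All three properties hold, so this is a valid tree decomposition of width max|bag| − 1 = 3, and hence tw(G) ≤ 3.

Yes; width 3.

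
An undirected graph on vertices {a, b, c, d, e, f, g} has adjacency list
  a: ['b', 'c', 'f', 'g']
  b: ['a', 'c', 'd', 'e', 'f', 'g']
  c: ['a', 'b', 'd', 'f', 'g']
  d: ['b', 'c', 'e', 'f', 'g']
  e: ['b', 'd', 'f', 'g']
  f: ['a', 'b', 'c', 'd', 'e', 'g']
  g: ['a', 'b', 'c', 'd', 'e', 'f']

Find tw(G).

4

A width-4 tree decomposition is:
Bags: B1 = {b, c, d, f, g}  B2 = {b, d, e, f, g}  B3 = {a, b, c, f, g}
Tree: B1–B2, B1–B3
Every bag has size at most 5, so the width is 5 − 1 = 4 and tw(G) ≤ 4. Conversely, {b, d, e, f, g} is a clique of size 5, and the vertices of any clique must share a bag in every tree decomposition; so some bag has ≥ 5 vertices and tw(G) ≥ 4. Therefore the treewidth is 4.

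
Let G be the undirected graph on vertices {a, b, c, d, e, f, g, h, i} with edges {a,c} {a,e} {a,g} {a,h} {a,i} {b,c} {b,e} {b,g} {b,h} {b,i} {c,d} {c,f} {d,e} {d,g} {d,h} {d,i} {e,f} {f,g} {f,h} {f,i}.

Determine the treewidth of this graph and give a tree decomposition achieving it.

Treewidth 4.
One optimal decomposition is:
Bags: B1 = {a, b, d, f, i}  B2 = {a, b, c, d, f}  B3 = {a, b, d, e, f}  B4 = {a, b, d, f, h}  B5 = {a, b, d, f, g}
Tree: B1–B2, B2–B3, B3–B4, B4–B5

The largest bag has 5 vertices, giving width 4; this decomposition certifies tw(G) ≤ 4. For the lower bound: the 5 vertex sets {f,i}, {b,c}, {a,e}, {d}, {h} are disjoint, each induces a connected subgraph, and every pair is joined by at least one edge of G. Contracting each set to a single vertex therefore yields K_{5} as a minor, and since treewidth is minor-monotone, tw(G) ≥ tw(K_{5}) = 4. Combining the bounds, tw(G) = 4.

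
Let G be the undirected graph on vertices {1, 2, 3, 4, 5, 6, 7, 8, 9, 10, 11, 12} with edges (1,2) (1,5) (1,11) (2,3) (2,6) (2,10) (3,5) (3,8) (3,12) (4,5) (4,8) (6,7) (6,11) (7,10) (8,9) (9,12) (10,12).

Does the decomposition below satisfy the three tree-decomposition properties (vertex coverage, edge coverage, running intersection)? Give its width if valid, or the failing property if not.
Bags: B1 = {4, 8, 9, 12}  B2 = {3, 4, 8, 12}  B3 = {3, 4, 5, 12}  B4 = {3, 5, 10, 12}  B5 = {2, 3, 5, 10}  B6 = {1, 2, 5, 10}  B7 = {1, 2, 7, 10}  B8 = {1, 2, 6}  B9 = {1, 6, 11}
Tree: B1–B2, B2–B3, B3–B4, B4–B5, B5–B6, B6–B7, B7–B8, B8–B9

No — edge (7,6) lies in no bag.

A tree decomposition must satisfy three properties: every vertex lies in some bag; for every edge, both endpoints lie together in some bag; and for every vertex, the bags containing it form a connected subtree. Here edge (7,6) lies in no bag, so the decomposition is invalid.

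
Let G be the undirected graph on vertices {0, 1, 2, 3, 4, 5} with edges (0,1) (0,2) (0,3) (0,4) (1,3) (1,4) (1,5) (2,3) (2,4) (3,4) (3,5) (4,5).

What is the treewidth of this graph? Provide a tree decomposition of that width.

Every bag has size at most 4, so the width is 4 − 1 = 3 and tw(G) ≤ 3. Conversely, {0, 1, 3, 4} is a clique of size 4, and the vertices of any clique must share a bag in every tree decomposition; so some bag has ≥ 4 vertices and tw(G) ≥ 3. The upper and lower bounds meet at 3, so that is the treewidth.

Treewidth 3.
Bags: B1 = {0, 1, 3, 4}  B2 = {0, 2, 3, 4}  B3 = {1, 3, 4, 5}
Tree: B1–B2, B1–B3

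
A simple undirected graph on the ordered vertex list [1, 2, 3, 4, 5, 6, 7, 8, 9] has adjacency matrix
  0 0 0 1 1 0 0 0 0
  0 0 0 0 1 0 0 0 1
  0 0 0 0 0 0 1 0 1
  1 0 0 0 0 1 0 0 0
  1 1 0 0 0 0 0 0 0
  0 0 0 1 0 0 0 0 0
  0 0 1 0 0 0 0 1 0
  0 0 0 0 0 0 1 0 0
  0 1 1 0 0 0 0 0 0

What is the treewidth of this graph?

1

A width-1 tree decomposition is:
Bags: B1 = {4, 6}  B2 = {1, 4}  B3 = {1, 5}  B4 = {2, 5}  B5 = {2, 9}  B6 = {3, 9}  B7 = {3, 7}  B8 = {7, 8}
Tree: B1–B2, B2–B3, B3–B4, B4–B5, B5–B6, B6–B7, B7–B8
Each bag holds 2 vertices, so the decomposition has width 1, which upper-bounds the treewidth. Since G has at least one edge (e.g. 6–4), it is not an edgeless graph, so tw(G) ≥ 1. Combining the bounds, tw(G) = 1.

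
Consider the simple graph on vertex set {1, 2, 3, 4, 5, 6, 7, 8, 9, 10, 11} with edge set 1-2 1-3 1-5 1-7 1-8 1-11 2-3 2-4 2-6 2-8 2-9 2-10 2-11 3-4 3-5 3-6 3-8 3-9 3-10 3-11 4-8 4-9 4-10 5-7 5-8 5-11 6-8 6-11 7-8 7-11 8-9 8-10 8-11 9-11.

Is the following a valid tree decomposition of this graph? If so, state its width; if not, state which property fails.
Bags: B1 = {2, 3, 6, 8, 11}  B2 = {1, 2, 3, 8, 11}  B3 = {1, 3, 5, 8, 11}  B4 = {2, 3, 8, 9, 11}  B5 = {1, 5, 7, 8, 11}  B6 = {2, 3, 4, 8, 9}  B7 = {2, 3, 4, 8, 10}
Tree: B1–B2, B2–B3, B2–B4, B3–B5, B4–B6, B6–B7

Every vertex of G appears in some bag (union = {1, 2, 3, 4, 5, 6, 7, 8, 9, 10, 11}); every edge is covered by a bag; and for each vertex v the set of bags containing v is connected in the bag tree. The decomposition is therefore valid. The largest bag has 5 vertices, so the width is 4.

Yes; width 4.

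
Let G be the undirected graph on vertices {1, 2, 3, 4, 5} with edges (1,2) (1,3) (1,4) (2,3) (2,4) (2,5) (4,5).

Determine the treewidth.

A width-2 tree decomposition is:
Bags: B1 = {1, 2, 4}  B2 = {2, 4, 5}  B3 = {1, 2, 3}
Tree: B1–B2, B1–B3
The largest bag has 3 vertices, giving width 2; this decomposition certifies tw(G) ≤ 2. For the lower bound, the 3 vertices {1, 2, 3} are pairwise adjacent, and any tree decomposition puts a clique entirely inside one bag — forcing width ≥ 2. Combining the bounds, tw(G) = 2.

2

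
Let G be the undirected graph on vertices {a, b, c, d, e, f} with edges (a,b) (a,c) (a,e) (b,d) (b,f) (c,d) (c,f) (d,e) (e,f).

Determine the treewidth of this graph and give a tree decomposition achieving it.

Each bag holds 4 vertices, so the decomposition has width 3, which upper-bounds the treewidth. For the lower bound: the 4 vertex sets {c,d}, {e,f}, {a}, {b} are disjoint, each induces a connected subgraph, and every pair is joined by at least one edge of G. Contracting each set to a single vertex therefore yields K_{4} as a minor, and since treewidth is minor-monotone, tw(G) ≥ tw(K_{4}) = 3. Combining the bounds, tw(G) = 3.

Treewidth 3.
Bags: B1 = {a, c, d, f}  B2 = {a, d, e, f}  B3 = {a, b, d, f}
Tree: B1–B2, B2–B3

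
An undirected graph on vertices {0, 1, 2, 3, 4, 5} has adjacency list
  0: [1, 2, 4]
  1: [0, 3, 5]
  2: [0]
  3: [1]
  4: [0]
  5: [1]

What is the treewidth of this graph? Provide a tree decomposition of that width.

Treewidth 1.
One optimal decomposition is:
Bags: B1 = {0, 1}  B2 = {1, 3}  B3 = {0, 2}  B4 = {0, 4}  B5 = {1, 5}
Tree: B1–B2, B1–B3, B1–B4, B1–B5

Every bag has size at most 2, so the width is 2 − 1 = 1 and tw(G) ≤ 1. G has an edge, so its treewidth is at least 1. Therefore the treewidth is 1.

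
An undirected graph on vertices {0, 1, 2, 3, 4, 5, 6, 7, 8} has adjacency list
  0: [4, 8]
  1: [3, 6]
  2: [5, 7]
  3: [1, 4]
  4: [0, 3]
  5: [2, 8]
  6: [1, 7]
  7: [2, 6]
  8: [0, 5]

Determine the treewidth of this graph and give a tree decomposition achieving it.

Treewidth 2.
One such decomposition:
Bags: B1 = {2, 6, 7}  B2 = {2, 5, 6}  B3 = {5, 6, 8}  B4 = {0, 6, 8}  B5 = {0, 4, 6}  B6 = {3, 4, 6}  B7 = {1, 3, 6}
Tree: B1–B2, B2–B3, B3–B4, B4–B5, B5–B6, B6–B7

The largest bag has 3 vertices, giving width 2; this decomposition certifies tw(G) ≤ 2. Since 6–7–2–5–8–0–4–3–1–6 is a cycle in G, G is not acyclic. Forests are exactly the graphs of treewidth ≤ 1, so tw(G) ≥ 2. Combining the bounds, tw(G) = 2.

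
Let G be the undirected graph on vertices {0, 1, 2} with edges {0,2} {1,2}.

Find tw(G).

A width-1 tree decomposition is:
Bags: B1 = {1, 2}  B2 = {0, 2}
Tree: B1–B2
Each bag holds 2 vertices, so the decomposition has width 1, which upper-bounds the treewidth. G has an edge, so its treewidth is at least 1. Combining the bounds, tw(G) = 1.

1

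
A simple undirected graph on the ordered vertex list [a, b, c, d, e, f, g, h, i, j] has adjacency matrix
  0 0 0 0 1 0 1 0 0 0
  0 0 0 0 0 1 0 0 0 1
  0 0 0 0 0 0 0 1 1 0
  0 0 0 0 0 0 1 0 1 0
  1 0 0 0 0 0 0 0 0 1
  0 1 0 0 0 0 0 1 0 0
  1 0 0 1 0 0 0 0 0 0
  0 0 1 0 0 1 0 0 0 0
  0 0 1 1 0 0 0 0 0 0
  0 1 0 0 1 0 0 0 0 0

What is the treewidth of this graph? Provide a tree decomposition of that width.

Treewidth 2.
One such decomposition:
Bags: B1 = {c, h, i}  B2 = {d, h, i}  B3 = {d, g, h}  B4 = {a, g, h}  B5 = {a, e, h}  B6 = {e, h, j}  B7 = {b, h, j}  B8 = {b, f, h}
Tree: B1–B2, B2–B3, B3–B4, B4–B5, B5–B6, B6–B7, B7–B8

The largest bag has 3 vertices, giving width 2; this decomposition certifies tw(G) ≤ 2. The edges h–c–i–d–g–a–e–j–b–f–h form a cycle, so G is not a tree and its treewidth is at least 2. Therefore the treewidth is 2.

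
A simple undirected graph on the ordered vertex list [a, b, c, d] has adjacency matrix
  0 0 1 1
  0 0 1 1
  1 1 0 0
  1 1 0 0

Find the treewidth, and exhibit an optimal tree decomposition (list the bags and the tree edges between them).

The largest bag has 3 vertices, giving width 2; this decomposition certifies tw(G) ≤ 2. For the lower bound, G contains the cycle a–c–b–d–a, so G is not a forest; only forests have treewidth ≤ 1, hence tw(G) ≥ 2. Combining the bounds, tw(G) = 2.

Treewidth 2.
One optimal decomposition is:
Bags: B1 = {a, b, c}  B2 = {a, b, d}
Tree: B1–B2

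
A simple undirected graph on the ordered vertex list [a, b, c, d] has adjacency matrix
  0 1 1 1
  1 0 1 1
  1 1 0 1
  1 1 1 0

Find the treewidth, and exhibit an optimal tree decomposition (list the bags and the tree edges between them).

With just one bag of size 4, the width is 4 − 1 = 3, so tw(G) ≤ 3. On the other hand G contains the 4-clique {a, b, c, d}. A clique must lie in a single bag of any decomposition, so no decomposition can have width below 3. Hence tw(G) = 3 exactly.

Treewidth 3.
One optimal decomposition is:
Bags: B1 = {a, b, c, d}
Tree: (single bag)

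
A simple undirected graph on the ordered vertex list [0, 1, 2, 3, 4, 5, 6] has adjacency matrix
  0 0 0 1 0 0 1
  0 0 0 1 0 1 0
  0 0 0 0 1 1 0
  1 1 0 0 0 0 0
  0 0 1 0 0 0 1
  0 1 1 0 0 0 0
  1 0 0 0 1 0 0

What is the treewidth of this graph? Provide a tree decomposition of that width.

The largest bag has 3 vertices, giving width 2; this decomposition certifies tw(G) ≤ 2. Since 3–0–6–4–2–5–1–3 is a cycle in G, G is not acyclic. Forests are exactly the graphs of treewidth ≤ 1, so tw(G) ≥ 2. Hence tw(G) = 2 exactly.

Treewidth 2.
Bags: B1 = {0, 3, 6}  B2 = {3, 4, 6}  B3 = {2, 3, 4}  B4 = {2, 3, 5}  B5 = {1, 3, 5}
Tree: B1–B2, B2–B3, B3–B4, B4–B5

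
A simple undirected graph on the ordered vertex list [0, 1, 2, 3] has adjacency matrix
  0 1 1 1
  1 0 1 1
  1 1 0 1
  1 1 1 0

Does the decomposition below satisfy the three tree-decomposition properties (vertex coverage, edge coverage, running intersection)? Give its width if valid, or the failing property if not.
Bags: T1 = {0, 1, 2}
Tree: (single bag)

A tree decomposition must satisfy three properties: every vertex lies in some bag; for every edge, both endpoints lie together in some bag; and for every vertex, the bags containing it form a connected subtree. Here vertex 3 appears in no bag, so the decomposition is invalid.

No — vertex 3 appears in no bag.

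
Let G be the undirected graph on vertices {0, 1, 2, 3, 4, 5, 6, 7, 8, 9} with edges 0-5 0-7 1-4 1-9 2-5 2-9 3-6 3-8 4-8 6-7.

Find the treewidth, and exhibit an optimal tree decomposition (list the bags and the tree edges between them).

Treewidth 2.
One such decomposition:
Bags: B1 = {0, 6, 7}  B2 = {0, 3, 6}  B3 = {0, 3, 8}  B4 = {0, 4, 8}  B5 = {0, 1, 4}  B6 = {0, 1, 9}  B7 = {0, 2, 9}  B8 = {0, 2, 5}
Tree: B1–B2, B2–B3, B3–B4, B4–B5, B5–B6, B6–B7, B7–B8

The largest bag has 3 vertices, giving width 2; this decomposition certifies tw(G) ≤ 2. For the lower bound, G contains the cycle 0–7–6–3–8–4–1–9–2–5–0, so G is not a forest; only forests have treewidth ≤ 1, hence tw(G) ≥ 2. Hence tw(G) = 2 exactly.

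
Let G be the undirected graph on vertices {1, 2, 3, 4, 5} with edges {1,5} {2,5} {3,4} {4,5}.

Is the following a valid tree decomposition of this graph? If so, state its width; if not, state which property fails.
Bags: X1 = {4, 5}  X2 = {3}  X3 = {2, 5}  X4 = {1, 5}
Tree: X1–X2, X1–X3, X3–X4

No — edge (4,3) lies in no bag.

A tree decomposition must satisfy three properties: every vertex lies in some bag; for every edge, both endpoints lie together in some bag; and for every vertex, the bags containing it form a connected subtree. Here edge (4,3) lies in no bag, so the decomposition is invalid.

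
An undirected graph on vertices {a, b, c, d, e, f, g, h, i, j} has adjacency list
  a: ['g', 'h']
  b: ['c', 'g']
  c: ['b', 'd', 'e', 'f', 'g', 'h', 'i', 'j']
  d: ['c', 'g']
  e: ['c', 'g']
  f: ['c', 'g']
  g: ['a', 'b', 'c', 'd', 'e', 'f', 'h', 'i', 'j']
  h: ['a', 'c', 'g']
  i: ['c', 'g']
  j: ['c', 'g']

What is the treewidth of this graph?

A width-2 tree decomposition is:
Bags: B1 = {c, f, g}  B2 = {c, g, i}  B3 = {c, d, g}  B4 = {c, g, j}  B5 = {c, e, g}  B6 = {b, c, g}  B7 = {c, g, h}  B8 = {a, g, h}
Tree: B1–B2, B1–B3, B1–B4, B3–B5, B2–B6, B4–B7, B7–B8
Every bag has size at most 3, so the width is 3 − 1 = 2 and tw(G) ≤ 2. For the lower bound, the 3 vertices {c, d, g} are pairwise adjacent, and any tree decomposition puts a clique entirely inside one bag — forcing width ≥ 2. The upper and lower bounds meet at 2, so that is the treewidth.

2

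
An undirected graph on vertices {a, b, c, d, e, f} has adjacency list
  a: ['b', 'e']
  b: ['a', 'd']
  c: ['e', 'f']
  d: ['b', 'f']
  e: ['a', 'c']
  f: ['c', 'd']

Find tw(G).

A width-2 tree decomposition is:
Bags: B1 = {c, e, f}  B2 = {a, e, f}  B3 = {a, b, f}  B4 = {b, d, f}
Tree: B1–B2, B2–B3, B3–B4
Every bag has size at most 3, so the width is 3 − 1 = 2 and tw(G) ≤ 2. For the lower bound, G contains the cycle f–c–e–a–b–d–f, so G is not a forest; only forests have treewidth ≤ 1, hence tw(G) ≥ 2. Hence tw(G) = 2 exactly.

2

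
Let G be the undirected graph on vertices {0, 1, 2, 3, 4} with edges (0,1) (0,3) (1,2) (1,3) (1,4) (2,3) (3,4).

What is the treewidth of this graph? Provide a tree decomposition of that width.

Treewidth 2.
One optimal decomposition is:
Bags: B1 = {1, 3, 4}  B2 = {0, 1, 3}  B3 = {1, 2, 3}
Tree: B1–B2, B1–B3

Each bag holds 3 vertices, so the decomposition has width 2, which upper-bounds the treewidth. On the other hand G contains the 3-clique {0, 1, 3}. A clique must lie in a single bag of any decomposition, so no decomposition can have width below 2. Hence tw(G) = 2 exactly.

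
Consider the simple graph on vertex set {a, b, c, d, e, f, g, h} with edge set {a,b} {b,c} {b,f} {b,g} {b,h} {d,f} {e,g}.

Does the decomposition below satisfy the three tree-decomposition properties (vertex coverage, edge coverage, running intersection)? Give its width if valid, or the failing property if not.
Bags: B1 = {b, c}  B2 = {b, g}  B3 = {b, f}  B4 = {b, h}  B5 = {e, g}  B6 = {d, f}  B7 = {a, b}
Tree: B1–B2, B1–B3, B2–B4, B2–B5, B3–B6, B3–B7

Yes; width 1.

Checking the three conditions: (i) the bags cover all of {a, b, c, d, e, f, g, h}; (ii) for each edge, some bag contains both endpoints; (iii) the bags containing any fixed vertex form a subtree. All hold, so the decomposition is valid with width 2 − 1 = 1.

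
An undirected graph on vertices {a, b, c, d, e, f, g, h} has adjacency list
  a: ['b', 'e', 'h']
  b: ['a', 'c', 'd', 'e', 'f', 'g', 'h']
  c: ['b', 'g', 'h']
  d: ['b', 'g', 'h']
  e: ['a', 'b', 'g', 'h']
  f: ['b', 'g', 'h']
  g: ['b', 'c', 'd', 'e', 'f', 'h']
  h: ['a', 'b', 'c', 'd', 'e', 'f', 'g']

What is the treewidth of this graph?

A width-3 tree decomposition is:
Bags: B1 = {b, d, g, h}  B2 = {b, e, g, h}  B3 = {b, f, g, h}  B4 = {b, c, g, h}  B5 = {a, b, e, h}
Tree: B1–B2, B2–B3, B1–B4, B2–B5
The largest bag has 4 vertices, giving width 3; this decomposition certifies tw(G) ≤ 3. On the other hand G contains the 4-clique {b, d, g, h}. A clique must lie in a single bag of any decomposition, so no decomposition can have width below 3. The upper and lower bounds meet at 3, so that is the treewidth.

3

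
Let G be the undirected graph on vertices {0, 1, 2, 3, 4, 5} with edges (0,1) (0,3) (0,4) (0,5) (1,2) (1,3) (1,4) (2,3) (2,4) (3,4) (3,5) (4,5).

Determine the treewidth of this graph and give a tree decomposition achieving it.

Each bag holds 4 vertices, so the decomposition has width 3, which upper-bounds the treewidth. On the other hand G contains the 4-clique {0, 1, 3, 4}. A clique must lie in a single bag of any decomposition, so no decomposition can have width below 3. The upper and lower bounds meet at 3, so that is the treewidth.

Treewidth 3.
One such decomposition:
Bags: B1 = {1, 2, 3, 4}  B2 = {0, 1, 3, 4}  B3 = {0, 3, 4, 5}
Tree: B1–B2, B2–B3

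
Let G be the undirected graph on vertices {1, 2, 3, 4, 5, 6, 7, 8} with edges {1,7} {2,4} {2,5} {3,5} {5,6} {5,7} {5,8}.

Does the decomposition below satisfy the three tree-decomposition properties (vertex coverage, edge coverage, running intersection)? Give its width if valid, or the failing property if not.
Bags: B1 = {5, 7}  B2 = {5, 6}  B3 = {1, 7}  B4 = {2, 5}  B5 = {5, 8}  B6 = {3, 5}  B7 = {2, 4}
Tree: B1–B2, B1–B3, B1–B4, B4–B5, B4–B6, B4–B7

Checking the three conditions: (i) the bags cover all of {1, 2, 3, 4, 5, 6, 7, 8}; (ii) for each edge, some bag contains both endpoints; (iii) the bags containing any fixed vertex form a subtree. All hold, so the decomposition is valid with width 2 − 1 = 1.

Yes; width 1.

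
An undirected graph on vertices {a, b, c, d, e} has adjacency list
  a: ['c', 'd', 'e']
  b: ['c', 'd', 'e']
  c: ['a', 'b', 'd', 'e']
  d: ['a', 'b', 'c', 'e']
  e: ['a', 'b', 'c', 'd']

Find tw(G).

3

A width-3 tree decomposition is:
Bags: B1 = {a, c, d, e}  B2 = {b, c, d, e}
Tree: B1–B2
Every bag has size at most 4, so the width is 4 − 1 = 3 and tw(G) ≤ 3. On the other hand G contains the 4-clique {a, c, d, e}. A clique must lie in a single bag of any decomposition, so no decomposition can have width below 3. Therefore the treewidth is 3.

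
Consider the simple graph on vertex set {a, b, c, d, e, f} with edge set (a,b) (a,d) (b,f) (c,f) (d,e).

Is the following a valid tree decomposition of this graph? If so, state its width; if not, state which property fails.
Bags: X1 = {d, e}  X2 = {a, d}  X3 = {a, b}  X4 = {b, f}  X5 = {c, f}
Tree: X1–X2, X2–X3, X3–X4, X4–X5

Checking the three conditions: (i) the bags cover all of {a, b, c, d, e, f}; (ii) for each edge, some bag contains both endpoints; (iii) the bags containing any fixed vertex form a subtree. All hold, so the decomposition is valid with width 2 − 1 = 1.

Yes; width 1.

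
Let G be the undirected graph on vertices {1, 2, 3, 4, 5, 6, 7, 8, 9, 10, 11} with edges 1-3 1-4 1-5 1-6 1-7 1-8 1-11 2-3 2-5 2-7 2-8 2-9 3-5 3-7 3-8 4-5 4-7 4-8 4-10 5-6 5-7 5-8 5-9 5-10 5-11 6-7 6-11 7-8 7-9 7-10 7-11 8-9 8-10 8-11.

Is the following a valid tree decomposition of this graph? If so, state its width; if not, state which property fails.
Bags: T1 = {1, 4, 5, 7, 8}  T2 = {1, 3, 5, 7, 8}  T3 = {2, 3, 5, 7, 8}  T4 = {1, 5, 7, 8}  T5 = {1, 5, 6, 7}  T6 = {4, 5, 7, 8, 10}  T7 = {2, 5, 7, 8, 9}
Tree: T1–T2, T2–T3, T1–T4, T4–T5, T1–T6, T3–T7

No — vertex 11 appears in no bag.

A tree decomposition must satisfy three properties: every vertex lies in some bag; for every edge, both endpoints lie together in some bag; and for every vertex, the bags containing it form a connected subtree. Here vertex 11 appears in no bag, so the decomposition is invalid.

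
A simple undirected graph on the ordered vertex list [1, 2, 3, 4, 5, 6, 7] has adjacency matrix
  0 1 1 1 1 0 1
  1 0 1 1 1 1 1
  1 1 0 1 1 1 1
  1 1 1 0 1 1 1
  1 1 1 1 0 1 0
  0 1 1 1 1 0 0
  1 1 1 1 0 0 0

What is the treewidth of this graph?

4

A width-4 tree decomposition is:
Bags: B1 = {1, 2, 3, 4, 7}  B2 = {1, 2, 3, 4, 5}  B3 = {2, 3, 4, 5, 6}
Tree: B1–B2, B2–B3
Every bag has size at most 5, so the width is 5 − 1 = 4 and tw(G) ≤ 4. On the other hand G contains the 5-clique {1, 2, 3, 4, 5}. A clique must lie in a single bag of any decomposition, so no decomposition can have width below 4. Combining the bounds, tw(G) = 4.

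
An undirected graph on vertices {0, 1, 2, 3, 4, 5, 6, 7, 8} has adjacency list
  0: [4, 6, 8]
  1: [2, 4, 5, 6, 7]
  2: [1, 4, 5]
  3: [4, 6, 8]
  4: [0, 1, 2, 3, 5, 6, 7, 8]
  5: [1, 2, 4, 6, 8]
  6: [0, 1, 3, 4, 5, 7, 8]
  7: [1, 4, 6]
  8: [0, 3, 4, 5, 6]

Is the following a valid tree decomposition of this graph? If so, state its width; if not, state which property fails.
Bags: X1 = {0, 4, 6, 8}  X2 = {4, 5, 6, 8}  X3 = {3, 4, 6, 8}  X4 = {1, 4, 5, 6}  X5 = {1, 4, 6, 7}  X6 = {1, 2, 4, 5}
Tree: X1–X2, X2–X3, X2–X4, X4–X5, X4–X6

Every vertex of G appears in some bag (union = {0, 1, 2, 3, 4, 5, 6, 7, 8}); every edge is covered by a bag; and for each vertex v the set of bags containing v is connected in the bag tree. The decomposition is therefore valid. The largest bag has 4 vertices, so the width is 3.

Yes; width 3.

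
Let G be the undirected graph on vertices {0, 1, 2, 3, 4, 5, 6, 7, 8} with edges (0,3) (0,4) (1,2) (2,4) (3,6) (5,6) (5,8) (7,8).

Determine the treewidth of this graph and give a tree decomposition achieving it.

Treewidth 1.
Bags: B1 = {1, 2}  B2 = {2, 4}  B3 = {0, 4}  B4 = {0, 3}  B5 = {3, 6}  B6 = {5, 6}  B7 = {5, 8}  B8 = {7, 8}
Tree: B1–B2, B2–B3, B3–B4, B4–B5, B5–B6, B6–B7, B7–B8

The largest bag has 2 vertices, giving width 1; this decomposition certifies tw(G) ≤ 1. G has an edge, so its treewidth is at least 1. Combining the bounds, tw(G) = 1.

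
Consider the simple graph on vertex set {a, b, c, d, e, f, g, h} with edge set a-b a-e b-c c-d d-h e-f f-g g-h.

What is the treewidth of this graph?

A width-2 tree decomposition is:
Bags: B1 = {f, g, h}  B2 = {d, f, h}  B3 = {c, d, f}  B4 = {b, c, f}  B5 = {a, b, f}  B6 = {a, e, f}
Tree: B1–B2, B2–B3, B3–B4, B4–B5, B5–B6
The largest bag has 3 vertices, giving width 2; this decomposition certifies tw(G) ≤ 2. Since f–g–h–d–c–b–a–e–f is a cycle in G, G is not acyclic. Forests are exactly the graphs of treewidth ≤ 1, so tw(G) ≥ 2. Combining the bounds, tw(G) = 2.

2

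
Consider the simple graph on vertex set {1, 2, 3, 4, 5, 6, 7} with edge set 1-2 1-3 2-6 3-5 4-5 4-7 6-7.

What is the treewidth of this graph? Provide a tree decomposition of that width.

Every bag has size at most 3, so the width is 3 − 1 = 2 and tw(G) ≤ 2. Since 5–4–7–6–2–1–3–5 is a cycle in G, G is not acyclic. Forests are exactly the graphs of treewidth ≤ 1, so tw(G) ≥ 2. Hence tw(G) = 2 exactly.

Treewidth 2.
One optimal decomposition is:
Bags: B1 = {4, 5, 7}  B2 = {5, 6, 7}  B3 = {2, 5, 6}  B4 = {1, 2, 5}  B5 = {1, 3, 5}
Tree: B1–B2, B2–B3, B3–B4, B4–B5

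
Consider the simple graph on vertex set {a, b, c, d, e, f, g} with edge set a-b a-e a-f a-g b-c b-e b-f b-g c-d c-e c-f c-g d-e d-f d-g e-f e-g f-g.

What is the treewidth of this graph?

A width-4 tree decomposition is:
Bags: B1 = {b, c, e, f, g}  B2 = {a, b, e, f, g}  B3 = {c, d, e, f, g}
Tree: B1–B2, B1–B3
Each bag holds 5 vertices, so the decomposition has width 4, which upper-bounds the treewidth. Conversely, {c, d, e, f, g} is a clique of size 5, and the vertices of any clique must share a bag in every tree decomposition; so some bag has ≥ 5 vertices and tw(G) ≥ 4. Hence tw(G) = 4 exactly.

4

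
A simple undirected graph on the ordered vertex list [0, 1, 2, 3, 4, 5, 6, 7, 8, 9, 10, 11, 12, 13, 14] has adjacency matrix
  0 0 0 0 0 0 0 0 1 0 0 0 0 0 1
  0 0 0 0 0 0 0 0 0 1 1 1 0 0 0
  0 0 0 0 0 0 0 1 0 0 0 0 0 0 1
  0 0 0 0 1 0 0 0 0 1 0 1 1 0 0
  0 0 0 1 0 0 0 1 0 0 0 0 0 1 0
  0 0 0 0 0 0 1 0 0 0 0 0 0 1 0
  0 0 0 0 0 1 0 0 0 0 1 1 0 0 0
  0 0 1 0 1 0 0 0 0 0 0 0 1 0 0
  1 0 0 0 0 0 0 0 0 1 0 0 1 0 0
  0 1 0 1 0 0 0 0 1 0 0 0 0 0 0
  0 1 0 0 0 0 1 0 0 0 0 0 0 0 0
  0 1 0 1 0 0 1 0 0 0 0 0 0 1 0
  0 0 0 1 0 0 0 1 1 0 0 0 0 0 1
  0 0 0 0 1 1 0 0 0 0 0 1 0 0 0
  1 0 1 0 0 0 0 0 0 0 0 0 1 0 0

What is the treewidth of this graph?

3

A width-3 tree decomposition is:
Bags: B1 = {0, 2, 7, 14}  B2 = {0, 7, 12, 14}  B3 = {0, 7, 8, 12}  B4 = {4, 7, 8, 12}  B5 = {3, 4, 8, 12}  B6 = {3, 4, 8, 9}  B7 = {3, 4, 9, 13}  B8 = {3, 9, 11, 13}  B9 = {1, 9, 11, 13}  B10 = {1, 5, 11, 13}  B11 = {1, 5, 6, 11}  B12 = {1, 5, 6, 10}
Tree: B1–B2, B2–B3, B3–B4, B4–B5, B5–B6, B6–B7, B7–B8, B8–B9, B9–B10, B10–B11, B11–B12
The largest bag has 4 vertices, giving width 3; this decomposition certifies tw(G) ≤ 3. For the lower bound: the 4 vertex sets {0,2,14}, {7}, {12}, {3,4,8,9} are disjoint, each induces a connected subgraph, and every pair is joined by at least one edge of G. Contracting each set to a single vertex therefore yields K_{4} as a minor, and since treewidth is minor-monotone, tw(G) ≥ tw(K_{4}) = 3. The upper and lower bounds meet at 3, so that is the treewidth.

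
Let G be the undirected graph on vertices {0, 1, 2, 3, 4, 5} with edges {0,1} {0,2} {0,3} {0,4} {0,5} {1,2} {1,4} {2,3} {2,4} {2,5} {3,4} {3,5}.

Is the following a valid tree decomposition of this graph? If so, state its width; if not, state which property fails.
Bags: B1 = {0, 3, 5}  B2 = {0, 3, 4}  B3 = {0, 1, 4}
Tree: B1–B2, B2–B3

A tree decomposition must satisfy three properties: every vertex lies in some bag; for every edge, both endpoints lie together in some bag; and for every vertex, the bags containing it form a connected subtree. Here vertex 2 appears in no bag, so the decomposition is invalid.

No — vertex 2 appears in no bag.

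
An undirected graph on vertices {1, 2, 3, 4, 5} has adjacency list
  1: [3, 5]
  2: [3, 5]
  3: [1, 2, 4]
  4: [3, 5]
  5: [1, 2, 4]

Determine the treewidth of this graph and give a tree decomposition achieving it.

Each bag holds 3 vertices, so the decomposition has width 2, which upper-bounds the treewidth. For the lower bound, G contains the cycle 2–5–1–3–2, so G is not a forest; only forests have treewidth ≤ 1, hence tw(G) ≥ 2. Therefore the treewidth is 2.

Treewidth 2.
One optimal decomposition is:
Bags: B1 = {2, 3, 5}  B2 = {1, 3, 5}  B3 = {3, 4, 5}
Tree: B1–B2, B2–B3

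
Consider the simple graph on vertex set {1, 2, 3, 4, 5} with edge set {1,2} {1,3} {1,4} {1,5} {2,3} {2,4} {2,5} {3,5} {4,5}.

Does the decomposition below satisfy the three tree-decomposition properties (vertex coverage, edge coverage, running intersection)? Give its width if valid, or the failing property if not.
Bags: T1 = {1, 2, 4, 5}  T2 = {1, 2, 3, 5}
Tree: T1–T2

Yes; width 3.

Every vertex of G appears in some bag (union = {1, 2, 3, 4, 5}); every edge is covered by a bag; and for each vertex v the set of bags containing v is connected in the bag tree. The decomposition is therefore valid. The largest bag has 4 vertices, so the width is 3.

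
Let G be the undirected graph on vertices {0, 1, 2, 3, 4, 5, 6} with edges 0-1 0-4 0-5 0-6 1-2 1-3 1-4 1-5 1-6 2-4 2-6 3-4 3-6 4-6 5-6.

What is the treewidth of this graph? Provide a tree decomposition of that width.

Treewidth 3.
Bags: B1 = {0, 1, 4, 6}  B2 = {1, 3, 4, 6}  B3 = {1, 2, 4, 6}  B4 = {0, 1, 5, 6}
Tree: B1–B2, B2–B3, B1–B4

Each bag holds 4 vertices, so the decomposition has width 3, which upper-bounds the treewidth. On the other hand G contains the 4-clique {0, 1, 4, 6}. A clique must lie in a single bag of any decomposition, so no decomposition can have width below 3. Combining the bounds, tw(G) = 3.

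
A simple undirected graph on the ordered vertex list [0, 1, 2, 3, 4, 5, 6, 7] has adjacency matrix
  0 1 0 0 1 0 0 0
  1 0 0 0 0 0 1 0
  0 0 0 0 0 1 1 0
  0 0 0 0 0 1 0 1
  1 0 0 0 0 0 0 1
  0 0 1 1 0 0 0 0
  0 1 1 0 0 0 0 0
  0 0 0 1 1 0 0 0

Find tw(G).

2

A width-2 tree decomposition is:
Bags: B1 = {0, 1, 6}  B2 = {0, 2, 6}  B3 = {0, 2, 5}  B4 = {0, 3, 5}  B5 = {0, 3, 7}  B6 = {0, 4, 7}
Tree: B1–B2, B2–B3, B3–B4, B4–B5, B5–B6
Every bag has size at most 3, so the width is 3 − 1 = 2 and tw(G) ≤ 2. Since 0–1–6–2–5–3–7–4–0 is a cycle in G, G is not acyclic. Forests are exactly the graphs of treewidth ≤ 1, so tw(G) ≥ 2. Hence tw(G) = 2 exactly.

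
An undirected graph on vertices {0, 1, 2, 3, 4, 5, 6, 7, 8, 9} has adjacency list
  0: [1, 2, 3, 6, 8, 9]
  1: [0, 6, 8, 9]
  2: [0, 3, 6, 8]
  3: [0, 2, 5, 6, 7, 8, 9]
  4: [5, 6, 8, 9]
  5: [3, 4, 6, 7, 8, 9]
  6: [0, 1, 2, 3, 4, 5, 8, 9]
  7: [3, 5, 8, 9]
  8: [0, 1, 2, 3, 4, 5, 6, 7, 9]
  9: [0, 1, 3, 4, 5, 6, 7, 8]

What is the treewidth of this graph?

4

A width-4 tree decomposition is:
Bags: B1 = {0, 1, 6, 8, 9}  B2 = {0, 3, 6, 8, 9}  B3 = {3, 5, 6, 8, 9}  B4 = {0, 2, 3, 6, 8}  B5 = {4, 5, 6, 8, 9}  B6 = {3, 5, 7, 8, 9}
Tree: B1–B2, B2–B3, B2–B4, B3–B5, B3–B6
The largest bag has 5 vertices, giving width 4; this decomposition certifies tw(G) ≤ 4. On the other hand G contains the 5-clique {0, 1, 6, 8, 9}. A clique must lie in a single bag of any decomposition, so no decomposition can have width below 4. Hence tw(G) = 4 exactly.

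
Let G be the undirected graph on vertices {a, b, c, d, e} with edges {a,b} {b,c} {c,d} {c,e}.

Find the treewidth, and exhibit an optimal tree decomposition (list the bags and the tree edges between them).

Treewidth 1.
Bags: B1 = {b, c}  B2 = {c, d}  B3 = {a, b}  B4 = {c, e}
Tree: B1–B2, B1–B3, B1–B4

Each bag holds 2 vertices, so the decomposition has width 1, which upper-bounds the treewidth. Since G has at least one edge (e.g. b–c), it is not an edgeless graph, so tw(G) ≥ 1. Hence tw(G) = 1 exactly.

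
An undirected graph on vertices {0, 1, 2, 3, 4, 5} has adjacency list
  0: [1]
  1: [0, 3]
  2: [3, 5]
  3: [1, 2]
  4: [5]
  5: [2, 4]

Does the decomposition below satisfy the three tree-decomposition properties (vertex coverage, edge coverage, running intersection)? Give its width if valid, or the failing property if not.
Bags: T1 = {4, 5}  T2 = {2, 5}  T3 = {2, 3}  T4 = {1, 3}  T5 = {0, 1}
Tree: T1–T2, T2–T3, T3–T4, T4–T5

Vertex coverage: the bags together contain {0, 1, 2, 3, 4, 5}, the full vertex set. Edge coverage: each edge of G has both endpoints in at least one bag. Running intersection: for every vertex, the bags containing it form a connected subtree. All three properties hold, so this is a valid tree decomposition of width max|bag| − 1 = 1, and hence tw(G) ≤ 1.

Yes; width 1.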